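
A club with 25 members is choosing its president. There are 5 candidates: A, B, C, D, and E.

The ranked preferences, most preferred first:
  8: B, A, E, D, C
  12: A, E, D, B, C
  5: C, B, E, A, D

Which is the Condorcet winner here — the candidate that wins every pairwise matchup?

B

B vs A: 13–12
B vs C: 20–5
B vs D: 13–12
B vs E: 13–12
B beats every other candidate.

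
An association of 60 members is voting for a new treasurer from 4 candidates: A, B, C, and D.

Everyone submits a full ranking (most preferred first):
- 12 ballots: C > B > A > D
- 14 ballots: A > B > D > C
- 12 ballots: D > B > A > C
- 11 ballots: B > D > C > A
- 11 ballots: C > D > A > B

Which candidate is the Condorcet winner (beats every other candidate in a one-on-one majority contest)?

B

B vs A: 35–25
B vs C: 37–23
B vs D: 37–23
B beats every other candidate.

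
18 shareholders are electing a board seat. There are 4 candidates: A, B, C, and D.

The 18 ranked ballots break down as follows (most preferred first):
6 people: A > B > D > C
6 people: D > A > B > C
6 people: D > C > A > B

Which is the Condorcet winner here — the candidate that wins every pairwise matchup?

D

D vs A: 12–6
D vs B: 12–6
D vs C: 18–0
D beats every other candidate.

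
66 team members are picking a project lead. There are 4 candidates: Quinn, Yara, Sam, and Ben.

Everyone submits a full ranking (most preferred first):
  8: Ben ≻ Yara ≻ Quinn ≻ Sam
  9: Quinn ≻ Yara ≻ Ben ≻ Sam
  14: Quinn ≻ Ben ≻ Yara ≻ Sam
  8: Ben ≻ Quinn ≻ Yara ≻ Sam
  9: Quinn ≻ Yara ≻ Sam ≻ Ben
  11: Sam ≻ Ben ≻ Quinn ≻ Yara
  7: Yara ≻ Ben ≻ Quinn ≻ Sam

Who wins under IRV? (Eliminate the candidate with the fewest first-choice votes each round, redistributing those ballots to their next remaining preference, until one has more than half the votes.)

Ben

Round 1: Quinn 32, Yara 7, Sam 11, Ben 16. Yara eliminated.
Round 2: Quinn 32, Sam 11, Ben 23. Sam eliminated.
Round 3: Quinn 32, Ben 34. Ben has a majority (≥34).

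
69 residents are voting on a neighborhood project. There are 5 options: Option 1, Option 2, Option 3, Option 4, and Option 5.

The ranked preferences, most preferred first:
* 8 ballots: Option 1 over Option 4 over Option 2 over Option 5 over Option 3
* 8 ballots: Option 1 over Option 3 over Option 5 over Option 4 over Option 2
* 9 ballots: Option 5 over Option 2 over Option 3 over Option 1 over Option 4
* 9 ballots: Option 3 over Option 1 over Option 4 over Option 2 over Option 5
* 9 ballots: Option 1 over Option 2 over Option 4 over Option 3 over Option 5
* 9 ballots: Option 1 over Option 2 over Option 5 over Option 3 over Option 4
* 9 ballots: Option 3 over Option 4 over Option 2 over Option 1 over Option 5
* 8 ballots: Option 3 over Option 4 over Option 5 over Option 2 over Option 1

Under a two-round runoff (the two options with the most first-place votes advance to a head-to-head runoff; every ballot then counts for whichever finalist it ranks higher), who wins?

Round 1 first-place votes: Option 1 34, Option 2 0, Option 3 26, Option 4 0, Option 5 9. Option 1 and Option 3 advance.
Runoff: Option 1 is ranked above Option 3 on 34 ballots, Option 3 above Option 1 on 35.

Option 3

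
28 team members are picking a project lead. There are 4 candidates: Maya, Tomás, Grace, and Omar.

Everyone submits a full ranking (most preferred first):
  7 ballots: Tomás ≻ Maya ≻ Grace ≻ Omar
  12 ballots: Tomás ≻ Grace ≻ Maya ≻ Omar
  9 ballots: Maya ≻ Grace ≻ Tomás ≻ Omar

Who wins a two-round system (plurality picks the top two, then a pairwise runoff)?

Tomás

Round 1 first-place votes: Maya 9, Tomás 19, Grace 0, Omar 0. Tomás and Maya advance.
Runoff: Tomás is ranked above Maya on 19 ballots, Maya above Tomás on 9.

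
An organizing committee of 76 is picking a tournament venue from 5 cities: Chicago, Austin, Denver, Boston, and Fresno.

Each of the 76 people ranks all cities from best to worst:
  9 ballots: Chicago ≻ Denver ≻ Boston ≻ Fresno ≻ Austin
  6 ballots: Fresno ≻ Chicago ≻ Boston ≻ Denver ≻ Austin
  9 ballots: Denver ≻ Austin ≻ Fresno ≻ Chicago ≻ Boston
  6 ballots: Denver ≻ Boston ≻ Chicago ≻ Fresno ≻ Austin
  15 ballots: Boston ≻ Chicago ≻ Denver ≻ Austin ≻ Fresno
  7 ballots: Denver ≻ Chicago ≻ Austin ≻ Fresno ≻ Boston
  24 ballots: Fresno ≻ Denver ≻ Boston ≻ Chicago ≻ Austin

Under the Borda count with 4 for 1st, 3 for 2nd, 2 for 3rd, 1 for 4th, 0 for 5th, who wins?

Denver

Chicago: 9×4 + 6×3 + 9×1 + 6×2 + 15×3 + 7×3 + 24×1 = 165
Austin: 9×0 + 6×0 + 9×3 + 6×0 + 15×1 + 7×2 + 24×0 = 56
Denver: 9×3 + 6×1 + 9×4 + 6×4 + 15×2 + 7×4 + 24×3 = 223
Boston: 9×2 + 6×2 + 9×0 + 6×3 + 15×4 + 7×0 + 24×2 = 156
Fresno: 9×1 + 6×4 + 9×2 + 6×1 + 15×0 + 7×1 + 24×4 = 160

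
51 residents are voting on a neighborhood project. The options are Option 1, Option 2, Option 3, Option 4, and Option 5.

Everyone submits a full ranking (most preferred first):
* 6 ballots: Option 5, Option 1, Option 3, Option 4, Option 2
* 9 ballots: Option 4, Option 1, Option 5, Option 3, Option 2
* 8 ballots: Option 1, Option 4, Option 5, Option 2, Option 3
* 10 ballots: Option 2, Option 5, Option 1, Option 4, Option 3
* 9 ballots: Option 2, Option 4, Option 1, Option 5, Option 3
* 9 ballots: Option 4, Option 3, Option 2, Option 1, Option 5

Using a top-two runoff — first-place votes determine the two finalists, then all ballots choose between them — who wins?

Round 1 first-place votes: Option 1 8, Option 2 19, Option 3 0, Option 4 18, Option 5 6. Option 2 and Option 4 advance.
Runoff: Option 2 is ranked above Option 4 on 19 ballots, Option 4 above Option 2 on 32.

Option 4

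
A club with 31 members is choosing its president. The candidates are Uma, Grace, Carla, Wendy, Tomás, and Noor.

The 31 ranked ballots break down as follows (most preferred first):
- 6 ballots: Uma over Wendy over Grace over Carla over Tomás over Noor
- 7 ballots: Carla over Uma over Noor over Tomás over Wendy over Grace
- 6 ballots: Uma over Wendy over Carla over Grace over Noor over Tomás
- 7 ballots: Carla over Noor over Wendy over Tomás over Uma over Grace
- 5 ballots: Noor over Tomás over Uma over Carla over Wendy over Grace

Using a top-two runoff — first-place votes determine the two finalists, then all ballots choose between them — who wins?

Uma

Round 1 first-place votes: Uma 12, Grace 0, Carla 14, Wendy 0, Tomás 0, Noor 5. Carla and Uma advance.
Runoff: Carla is ranked above Uma on 14 ballots, Uma above Carla on 17.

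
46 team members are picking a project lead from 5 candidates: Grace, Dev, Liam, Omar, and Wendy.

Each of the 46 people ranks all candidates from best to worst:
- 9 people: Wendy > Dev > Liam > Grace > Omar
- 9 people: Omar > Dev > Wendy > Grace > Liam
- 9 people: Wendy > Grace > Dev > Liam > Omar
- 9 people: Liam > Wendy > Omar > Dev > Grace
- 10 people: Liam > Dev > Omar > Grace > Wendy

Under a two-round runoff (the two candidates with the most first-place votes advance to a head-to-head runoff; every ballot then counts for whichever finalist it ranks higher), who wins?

Wendy

Round 1 first-place votes: Grace 0, Dev 0, Liam 19, Omar 9, Wendy 18. Liam and Wendy advance.
Runoff: Liam is ranked above Wendy on 19 ballots, Wendy above Liam on 27.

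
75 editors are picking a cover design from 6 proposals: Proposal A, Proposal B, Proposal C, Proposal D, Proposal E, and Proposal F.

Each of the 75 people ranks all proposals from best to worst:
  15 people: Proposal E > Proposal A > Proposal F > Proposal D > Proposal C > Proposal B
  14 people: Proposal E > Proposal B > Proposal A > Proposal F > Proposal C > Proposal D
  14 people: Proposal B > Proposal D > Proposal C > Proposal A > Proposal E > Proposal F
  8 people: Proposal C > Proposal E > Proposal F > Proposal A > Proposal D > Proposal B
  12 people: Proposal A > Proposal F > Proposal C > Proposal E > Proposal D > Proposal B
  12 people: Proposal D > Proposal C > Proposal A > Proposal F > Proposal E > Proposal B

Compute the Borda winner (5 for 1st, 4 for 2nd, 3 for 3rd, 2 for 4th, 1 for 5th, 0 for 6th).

Proposal A

Proposal A: 15×4 + 14×3 + 14×2 + 8×2 + 12×5 + 12×3 = 242
Proposal B: 15×0 + 14×4 + 14×5 + 8×0 + 12×0 + 12×0 = 126
Proposal C: 15×1 + 14×1 + 14×3 + 8×5 + 12×3 + 12×4 = 195
Proposal D: 15×2 + 14×0 + 14×4 + 8×1 + 12×1 + 12×5 = 166
Proposal E: 15×5 + 14×5 + 14×1 + 8×4 + 12×2 + 12×1 = 227
Proposal F: 15×3 + 14×2 + 14×0 + 8×3 + 12×4 + 12×2 = 169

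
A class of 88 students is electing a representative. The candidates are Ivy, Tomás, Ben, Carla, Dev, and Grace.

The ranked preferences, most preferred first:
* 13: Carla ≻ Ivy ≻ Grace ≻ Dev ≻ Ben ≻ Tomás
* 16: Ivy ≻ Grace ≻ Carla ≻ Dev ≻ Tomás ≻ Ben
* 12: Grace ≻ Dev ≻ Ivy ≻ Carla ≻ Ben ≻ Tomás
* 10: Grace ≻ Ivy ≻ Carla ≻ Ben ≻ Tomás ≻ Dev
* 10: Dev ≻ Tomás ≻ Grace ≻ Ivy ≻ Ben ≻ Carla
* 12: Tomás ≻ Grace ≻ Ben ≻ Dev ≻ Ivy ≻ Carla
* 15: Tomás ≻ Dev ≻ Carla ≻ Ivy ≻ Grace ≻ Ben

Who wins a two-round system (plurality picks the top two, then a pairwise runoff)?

Grace

Round 1 first-place votes: Ivy 16, Tomás 27, Ben 0, Carla 13, Dev 10, Grace 22. Tomás and Grace advance.
Runoff: Tomás is ranked above Grace on 37 ballots, Grace above Tomás on 51.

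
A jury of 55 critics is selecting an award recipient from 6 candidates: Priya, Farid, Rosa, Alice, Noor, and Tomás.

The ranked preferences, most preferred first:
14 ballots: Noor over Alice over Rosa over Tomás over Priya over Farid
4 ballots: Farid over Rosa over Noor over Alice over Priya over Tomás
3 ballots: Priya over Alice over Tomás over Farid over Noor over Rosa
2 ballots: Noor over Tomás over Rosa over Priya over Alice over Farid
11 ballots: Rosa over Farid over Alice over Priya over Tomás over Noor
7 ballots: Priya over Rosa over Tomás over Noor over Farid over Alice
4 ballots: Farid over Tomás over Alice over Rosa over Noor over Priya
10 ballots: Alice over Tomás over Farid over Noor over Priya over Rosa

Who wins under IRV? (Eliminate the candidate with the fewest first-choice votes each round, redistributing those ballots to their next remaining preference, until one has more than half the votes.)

Round 1: Priya 10, Farid 8, Rosa 11, Alice 10, Noor 16, Tomás 0. Tomás eliminated.
Round 2: Priya 10, Farid 8, Rosa 11, Alice 10, Noor 16. Farid eliminated.
Round 3: Priya 10, Rosa 15, Alice 14, Noor 16. Priya eliminated.
Round 4: Rosa 22, Alice 17, Noor 16. Noor eliminated.
Round 5: Rosa 24, Alice 31. Alice has a majority (≥28).

Alice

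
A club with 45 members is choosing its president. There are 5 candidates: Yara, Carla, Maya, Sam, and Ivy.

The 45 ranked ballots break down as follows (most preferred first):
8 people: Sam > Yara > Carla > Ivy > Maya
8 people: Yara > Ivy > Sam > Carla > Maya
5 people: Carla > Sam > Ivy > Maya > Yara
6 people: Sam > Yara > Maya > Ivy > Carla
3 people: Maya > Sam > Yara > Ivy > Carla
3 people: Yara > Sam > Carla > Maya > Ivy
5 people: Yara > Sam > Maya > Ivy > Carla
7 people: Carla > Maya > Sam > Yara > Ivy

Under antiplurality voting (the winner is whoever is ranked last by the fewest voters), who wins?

Last-place votes: Yara 5, Carla 14, Maya 16, Sam 0, Ivy 10.

Sam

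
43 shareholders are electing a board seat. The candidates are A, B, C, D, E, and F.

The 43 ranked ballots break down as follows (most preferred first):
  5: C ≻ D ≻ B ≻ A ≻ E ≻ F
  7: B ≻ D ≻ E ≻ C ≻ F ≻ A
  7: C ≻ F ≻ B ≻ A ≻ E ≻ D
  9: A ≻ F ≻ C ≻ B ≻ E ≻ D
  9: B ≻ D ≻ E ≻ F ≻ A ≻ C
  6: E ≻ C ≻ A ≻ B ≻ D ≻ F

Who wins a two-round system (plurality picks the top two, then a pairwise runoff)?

Round 1 first-place votes: A 9, B 16, C 12, D 0, E 6, F 0. B and C advance.
Runoff: B is ranked above C on 16 ballots, C above B on 27.

C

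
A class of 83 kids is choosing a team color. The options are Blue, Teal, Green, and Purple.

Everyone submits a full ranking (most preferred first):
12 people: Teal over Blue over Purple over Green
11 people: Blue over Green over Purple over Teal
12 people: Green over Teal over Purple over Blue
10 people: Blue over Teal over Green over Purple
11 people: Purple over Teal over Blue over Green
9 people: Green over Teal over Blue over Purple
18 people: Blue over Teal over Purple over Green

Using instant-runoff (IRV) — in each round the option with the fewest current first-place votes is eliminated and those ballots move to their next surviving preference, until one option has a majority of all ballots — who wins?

Round 1: Blue 39, Teal 12, Green 21, Purple 11. Purple eliminated.
Round 2: Blue 39, Teal 23, Green 21. Green eliminated.
Round 3: Blue 39, Teal 44. Teal has a majority (≥42).

Teal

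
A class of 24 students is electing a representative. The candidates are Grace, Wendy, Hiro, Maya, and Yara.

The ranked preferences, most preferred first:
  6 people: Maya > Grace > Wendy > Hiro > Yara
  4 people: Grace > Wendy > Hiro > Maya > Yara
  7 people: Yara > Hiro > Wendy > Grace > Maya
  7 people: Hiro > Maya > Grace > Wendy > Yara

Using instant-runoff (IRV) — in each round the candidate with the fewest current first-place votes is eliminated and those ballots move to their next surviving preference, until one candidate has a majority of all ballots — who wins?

Round 1: Grace 4, Wendy 0, Hiro 7, Maya 6, Yara 7. Wendy eliminated.
Round 2: Grace 4, Hiro 7, Maya 6, Yara 7. Grace eliminated.
Round 3: Hiro 11, Maya 6, Yara 7. Maya eliminated.
Round 4: Hiro 17, Yara 7. Hiro has a majority (≥13).

Hiro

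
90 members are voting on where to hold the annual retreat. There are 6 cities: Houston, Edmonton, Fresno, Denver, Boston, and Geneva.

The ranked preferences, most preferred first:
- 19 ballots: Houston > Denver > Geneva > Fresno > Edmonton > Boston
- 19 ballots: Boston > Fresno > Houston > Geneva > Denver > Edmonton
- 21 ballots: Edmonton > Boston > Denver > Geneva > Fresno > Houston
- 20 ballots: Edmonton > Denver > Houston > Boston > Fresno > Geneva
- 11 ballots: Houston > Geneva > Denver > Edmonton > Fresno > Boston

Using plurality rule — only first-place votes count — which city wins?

Edmonton

First-place votes: Houston 30, Edmonton 41, Fresno 0, Denver 0, Boston 19, Geneva 0.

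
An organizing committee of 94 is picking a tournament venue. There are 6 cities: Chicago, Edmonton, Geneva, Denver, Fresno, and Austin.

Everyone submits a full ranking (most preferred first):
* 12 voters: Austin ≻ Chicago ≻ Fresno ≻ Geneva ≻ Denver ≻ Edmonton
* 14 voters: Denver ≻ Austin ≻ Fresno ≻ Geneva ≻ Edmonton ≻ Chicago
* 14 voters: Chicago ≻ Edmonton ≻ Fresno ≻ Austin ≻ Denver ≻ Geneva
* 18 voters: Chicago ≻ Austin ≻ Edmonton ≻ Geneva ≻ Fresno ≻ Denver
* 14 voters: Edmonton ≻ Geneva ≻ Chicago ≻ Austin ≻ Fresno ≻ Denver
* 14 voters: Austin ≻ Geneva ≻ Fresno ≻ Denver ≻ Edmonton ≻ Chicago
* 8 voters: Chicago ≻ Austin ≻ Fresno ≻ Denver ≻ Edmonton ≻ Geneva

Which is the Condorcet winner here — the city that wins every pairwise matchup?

Chicago

Chicago vs Edmonton: 52–42
Chicago vs Geneva: 52–42
Chicago vs Denver: 66–28
Chicago vs Fresno: 66–28
Chicago vs Austin: 54–40
Chicago beats every other city.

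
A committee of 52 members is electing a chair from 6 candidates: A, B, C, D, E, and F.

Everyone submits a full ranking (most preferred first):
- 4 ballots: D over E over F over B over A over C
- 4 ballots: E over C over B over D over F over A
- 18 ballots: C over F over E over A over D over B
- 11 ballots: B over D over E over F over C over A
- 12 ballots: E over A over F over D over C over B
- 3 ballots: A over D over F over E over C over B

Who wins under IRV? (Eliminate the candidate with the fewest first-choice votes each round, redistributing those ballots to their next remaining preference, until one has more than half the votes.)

E

Round 1: A 3, B 11, C 18, D 4, E 16, F 0. F eliminated.
Round 2: A 3, B 11, C 18, D 4, E 16. A eliminated.
Round 3: B 11, C 18, D 7, E 16. D eliminated.
Round 4: B 11, C 18, E 23. B eliminated.
Round 5: C 18, E 34. E has a majority (≥27).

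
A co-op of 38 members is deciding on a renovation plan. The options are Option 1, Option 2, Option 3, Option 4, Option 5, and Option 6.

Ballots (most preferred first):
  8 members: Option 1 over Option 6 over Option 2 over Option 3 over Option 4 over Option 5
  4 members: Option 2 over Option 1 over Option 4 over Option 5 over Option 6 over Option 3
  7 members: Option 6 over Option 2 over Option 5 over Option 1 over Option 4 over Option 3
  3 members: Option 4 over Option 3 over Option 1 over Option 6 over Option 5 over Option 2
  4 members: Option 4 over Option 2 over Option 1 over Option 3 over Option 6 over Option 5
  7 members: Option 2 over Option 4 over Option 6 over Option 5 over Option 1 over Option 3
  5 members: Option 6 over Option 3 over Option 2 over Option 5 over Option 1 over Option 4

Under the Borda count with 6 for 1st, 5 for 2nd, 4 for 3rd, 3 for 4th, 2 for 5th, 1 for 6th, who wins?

Option 1: 8×6 + 4×5 + 7×3 + 3×4 + 4×4 + 7×2 + 5×2 = 141
Option 2: 8×4 + 4×6 + 7×5 + 3×1 + 4×5 + 7×6 + 5×4 = 176
Option 3: 8×3 + 4×1 + 7×1 + 3×5 + 4×3 + 7×1 + 5×5 = 94
Option 4: 8×2 + 4×4 + 7×2 + 3×6 + 4×6 + 7×5 + 5×1 = 128
Option 5: 8×1 + 4×3 + 7×4 + 3×2 + 4×1 + 7×3 + 5×3 = 94
Option 6: 8×5 + 4×2 + 7×6 + 3×3 + 4×2 + 7×4 + 5×6 = 165

Option 2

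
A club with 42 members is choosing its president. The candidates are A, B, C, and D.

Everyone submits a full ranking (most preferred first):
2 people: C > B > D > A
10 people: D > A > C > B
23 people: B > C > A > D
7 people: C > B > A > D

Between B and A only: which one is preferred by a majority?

B is ranked above A on 32 ballots; A above B on 10.

B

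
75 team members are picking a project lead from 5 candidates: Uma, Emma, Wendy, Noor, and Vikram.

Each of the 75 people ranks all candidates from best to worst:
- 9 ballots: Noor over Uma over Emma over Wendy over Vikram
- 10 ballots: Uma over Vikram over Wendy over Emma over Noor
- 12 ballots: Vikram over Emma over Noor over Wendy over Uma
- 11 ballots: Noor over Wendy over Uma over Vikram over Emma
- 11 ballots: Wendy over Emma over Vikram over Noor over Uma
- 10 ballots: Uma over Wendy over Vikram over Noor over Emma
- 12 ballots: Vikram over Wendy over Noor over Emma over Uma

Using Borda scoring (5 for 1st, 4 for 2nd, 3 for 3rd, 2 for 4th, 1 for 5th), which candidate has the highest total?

Uma: 9×4 + 10×5 + 12×1 + 11×3 + 11×1 + 10×5 + 12×1 = 204
Emma: 9×3 + 10×2 + 12×4 + 11×1 + 11×4 + 10×1 + 12×2 = 184
Wendy: 9×2 + 10×3 + 12×2 + 11×4 + 11×5 + 10×4 + 12×4 = 259
Noor: 9×5 + 10×1 + 12×3 + 11×5 + 11×2 + 10×2 + 12×3 = 224
Vikram: 9×1 + 10×4 + 12×5 + 11×2 + 11×3 + 10×3 + 12×5 = 254

Wendy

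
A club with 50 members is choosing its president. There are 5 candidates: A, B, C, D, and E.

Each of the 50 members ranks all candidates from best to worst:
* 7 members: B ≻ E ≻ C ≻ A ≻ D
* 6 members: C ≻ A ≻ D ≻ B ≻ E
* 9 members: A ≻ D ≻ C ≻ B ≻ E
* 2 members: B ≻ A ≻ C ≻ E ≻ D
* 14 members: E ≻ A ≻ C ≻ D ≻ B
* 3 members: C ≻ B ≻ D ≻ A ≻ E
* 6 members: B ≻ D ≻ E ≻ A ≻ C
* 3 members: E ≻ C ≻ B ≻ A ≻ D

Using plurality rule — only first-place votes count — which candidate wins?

First-place votes: A 9, B 15, C 9, D 0, E 17.

E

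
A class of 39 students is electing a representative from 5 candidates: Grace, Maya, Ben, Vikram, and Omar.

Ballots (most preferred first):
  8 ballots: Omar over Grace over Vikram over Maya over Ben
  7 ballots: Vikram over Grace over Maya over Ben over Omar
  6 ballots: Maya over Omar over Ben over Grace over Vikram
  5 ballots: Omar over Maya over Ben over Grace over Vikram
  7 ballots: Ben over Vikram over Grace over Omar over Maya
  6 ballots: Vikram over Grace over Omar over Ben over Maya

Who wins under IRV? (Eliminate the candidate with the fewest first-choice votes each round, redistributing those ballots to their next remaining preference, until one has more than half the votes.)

Round 1: Grace 0, Maya 6, Ben 7, Vikram 13, Omar 13. Grace eliminated.
Round 2: Maya 6, Ben 7, Vikram 13, Omar 13. Maya eliminated.
Round 3: Ben 7, Vikram 13, Omar 19. Ben eliminated.
Round 4: Vikram 20, Omar 19. Vikram has a majority (≥20).

Vikram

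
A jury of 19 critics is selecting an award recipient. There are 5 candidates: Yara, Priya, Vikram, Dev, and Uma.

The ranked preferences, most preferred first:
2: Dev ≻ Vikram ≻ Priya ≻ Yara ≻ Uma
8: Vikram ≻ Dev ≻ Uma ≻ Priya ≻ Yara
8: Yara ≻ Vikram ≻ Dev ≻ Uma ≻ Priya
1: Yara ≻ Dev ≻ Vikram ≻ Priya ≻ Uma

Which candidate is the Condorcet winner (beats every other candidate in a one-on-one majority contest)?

Vikram

Vikram vs Yara: 10–9
Vikram vs Priya: 19–0
Vikram vs Dev: 16–3
Vikram vs Uma: 19–0
Vikram beats every other candidate.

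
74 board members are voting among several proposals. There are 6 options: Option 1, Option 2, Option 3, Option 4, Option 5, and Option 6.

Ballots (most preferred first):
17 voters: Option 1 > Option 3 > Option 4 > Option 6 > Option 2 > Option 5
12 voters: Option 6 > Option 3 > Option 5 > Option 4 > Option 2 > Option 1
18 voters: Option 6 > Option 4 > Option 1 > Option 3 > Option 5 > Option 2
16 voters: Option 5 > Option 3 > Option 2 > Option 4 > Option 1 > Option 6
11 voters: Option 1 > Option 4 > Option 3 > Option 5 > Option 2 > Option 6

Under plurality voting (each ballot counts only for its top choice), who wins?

Option 6

First-place votes: Option 1 28, Option 2 0, Option 3 0, Option 4 0, Option 5 16, Option 6 30.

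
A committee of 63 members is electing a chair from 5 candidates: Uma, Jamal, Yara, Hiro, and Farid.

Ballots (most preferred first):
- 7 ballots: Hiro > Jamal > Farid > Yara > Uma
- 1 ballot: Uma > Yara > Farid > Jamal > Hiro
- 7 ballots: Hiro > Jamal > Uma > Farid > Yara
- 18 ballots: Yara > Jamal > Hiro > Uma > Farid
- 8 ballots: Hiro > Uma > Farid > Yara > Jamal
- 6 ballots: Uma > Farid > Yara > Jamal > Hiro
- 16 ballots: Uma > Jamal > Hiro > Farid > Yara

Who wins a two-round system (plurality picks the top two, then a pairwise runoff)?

Hiro

Round 1 first-place votes: Uma 23, Jamal 0, Yara 18, Hiro 22, Farid 0. Uma and Hiro advance.
Runoff: Uma is ranked above Hiro on 23 ballots, Hiro above Uma on 40.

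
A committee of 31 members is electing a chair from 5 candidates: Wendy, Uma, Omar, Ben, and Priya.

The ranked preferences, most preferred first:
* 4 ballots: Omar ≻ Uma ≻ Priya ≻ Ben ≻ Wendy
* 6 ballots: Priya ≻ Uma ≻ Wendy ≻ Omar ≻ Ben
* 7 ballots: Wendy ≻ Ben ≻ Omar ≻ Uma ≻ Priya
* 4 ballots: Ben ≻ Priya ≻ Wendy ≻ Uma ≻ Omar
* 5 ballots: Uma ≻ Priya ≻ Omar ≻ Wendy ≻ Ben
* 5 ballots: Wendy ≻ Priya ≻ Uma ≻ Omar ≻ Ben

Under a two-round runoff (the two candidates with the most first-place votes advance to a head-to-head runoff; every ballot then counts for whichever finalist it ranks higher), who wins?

Round 1 first-place votes: Wendy 12, Uma 5, Omar 4, Ben 4, Priya 6. Wendy and Priya advance.
Runoff: Wendy is ranked above Priya on 12 ballots, Priya above Wendy on 19.

Priya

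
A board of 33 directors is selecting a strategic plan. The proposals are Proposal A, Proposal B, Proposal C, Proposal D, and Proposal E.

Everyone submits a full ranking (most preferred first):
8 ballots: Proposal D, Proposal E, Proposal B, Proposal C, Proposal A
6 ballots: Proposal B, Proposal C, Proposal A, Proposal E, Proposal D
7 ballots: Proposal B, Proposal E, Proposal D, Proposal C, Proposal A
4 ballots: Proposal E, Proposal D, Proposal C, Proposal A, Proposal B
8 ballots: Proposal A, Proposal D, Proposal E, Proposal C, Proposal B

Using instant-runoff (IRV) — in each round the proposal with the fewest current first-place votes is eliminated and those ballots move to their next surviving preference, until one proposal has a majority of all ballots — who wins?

Round 1: Proposal A 8, Proposal B 13, Proposal C 0, Proposal D 8, Proposal E 4. Proposal C eliminated.
Round 2: Proposal A 8, Proposal B 13, Proposal D 8, Proposal E 4. Proposal E eliminated.
Round 3: Proposal A 8, Proposal B 13, Proposal D 12. Proposal A eliminated.
Round 4: Proposal B 13, Proposal D 20. Proposal D has a majority (≥17).

Proposal D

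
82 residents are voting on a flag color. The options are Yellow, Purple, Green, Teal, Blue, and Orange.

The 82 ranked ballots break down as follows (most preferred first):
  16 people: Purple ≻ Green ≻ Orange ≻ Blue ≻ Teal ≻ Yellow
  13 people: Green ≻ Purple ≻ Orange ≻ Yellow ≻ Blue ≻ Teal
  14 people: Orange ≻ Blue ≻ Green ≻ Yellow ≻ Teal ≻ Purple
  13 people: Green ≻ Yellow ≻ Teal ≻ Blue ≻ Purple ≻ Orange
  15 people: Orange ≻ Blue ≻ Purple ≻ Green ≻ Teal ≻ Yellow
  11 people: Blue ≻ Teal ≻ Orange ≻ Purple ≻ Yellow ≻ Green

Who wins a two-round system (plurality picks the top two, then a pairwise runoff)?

Round 1 first-place votes: Yellow 0, Purple 16, Green 26, Teal 0, Blue 11, Orange 29. Orange and Green advance.
Runoff: Orange is ranked above Green on 40 ballots, Green above Orange on 42.

Green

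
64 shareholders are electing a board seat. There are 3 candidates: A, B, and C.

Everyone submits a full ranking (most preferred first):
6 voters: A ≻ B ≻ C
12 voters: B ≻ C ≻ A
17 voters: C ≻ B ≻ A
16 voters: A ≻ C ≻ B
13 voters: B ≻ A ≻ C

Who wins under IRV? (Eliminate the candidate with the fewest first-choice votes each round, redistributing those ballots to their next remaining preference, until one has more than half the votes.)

B

Round 1: A 22, B 25, C 17. C eliminated.
Round 2: A 22, B 42. B has a majority (≥33).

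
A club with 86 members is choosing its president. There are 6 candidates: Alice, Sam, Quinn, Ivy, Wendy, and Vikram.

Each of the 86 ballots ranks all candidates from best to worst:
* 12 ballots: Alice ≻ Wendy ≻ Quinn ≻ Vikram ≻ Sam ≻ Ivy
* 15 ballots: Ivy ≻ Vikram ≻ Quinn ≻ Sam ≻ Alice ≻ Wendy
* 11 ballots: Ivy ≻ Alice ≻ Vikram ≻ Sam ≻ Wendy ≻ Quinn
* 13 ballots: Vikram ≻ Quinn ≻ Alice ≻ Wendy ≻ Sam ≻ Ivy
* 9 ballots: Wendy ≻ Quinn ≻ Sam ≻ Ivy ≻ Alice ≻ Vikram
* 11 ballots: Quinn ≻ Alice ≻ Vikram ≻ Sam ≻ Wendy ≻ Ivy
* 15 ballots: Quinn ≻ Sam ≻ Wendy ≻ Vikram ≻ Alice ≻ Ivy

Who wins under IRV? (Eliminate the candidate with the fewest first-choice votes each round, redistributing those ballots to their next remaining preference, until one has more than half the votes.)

Round 1: Alice 12, Sam 0, Quinn 26, Ivy 26, Wendy 9, Vikram 13. Sam eliminated.
Round 2: Alice 12, Quinn 26, Ivy 26, Wendy 9, Vikram 13. Wendy eliminated.
Round 3: Alice 12, Quinn 35, Ivy 26, Vikram 13. Alice eliminated.
Round 4: Quinn 47, Ivy 26, Vikram 13. Quinn has a majority (≥44).

Quinn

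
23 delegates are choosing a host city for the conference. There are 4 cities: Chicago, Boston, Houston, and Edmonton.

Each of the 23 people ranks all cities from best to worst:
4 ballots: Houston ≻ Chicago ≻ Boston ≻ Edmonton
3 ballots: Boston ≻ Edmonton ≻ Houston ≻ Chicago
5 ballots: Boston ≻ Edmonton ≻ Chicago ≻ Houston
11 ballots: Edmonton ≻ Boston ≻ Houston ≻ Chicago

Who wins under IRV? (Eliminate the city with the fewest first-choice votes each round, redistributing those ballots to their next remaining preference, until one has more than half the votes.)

Boston

Round 1: Chicago 0, Boston 8, Houston 4, Edmonton 11. Chicago eliminated.
Round 2: Boston 8, Houston 4, Edmonton 11. Houston eliminated.
Round 3: Boston 12, Edmonton 11. Boston has a majority (≥12).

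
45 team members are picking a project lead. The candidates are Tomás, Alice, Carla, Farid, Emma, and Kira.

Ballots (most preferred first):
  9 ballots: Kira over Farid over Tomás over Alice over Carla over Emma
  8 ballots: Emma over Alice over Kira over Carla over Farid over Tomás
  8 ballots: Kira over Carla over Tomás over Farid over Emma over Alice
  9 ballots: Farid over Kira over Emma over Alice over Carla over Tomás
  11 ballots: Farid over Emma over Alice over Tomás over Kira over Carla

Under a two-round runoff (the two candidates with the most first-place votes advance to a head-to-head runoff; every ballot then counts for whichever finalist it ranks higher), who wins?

Round 1 first-place votes: Tomás 0, Alice 0, Carla 0, Farid 20, Emma 8, Kira 17. Farid and Kira advance.
Runoff: Farid is ranked above Kira on 20 ballots, Kira above Farid on 25.

Kira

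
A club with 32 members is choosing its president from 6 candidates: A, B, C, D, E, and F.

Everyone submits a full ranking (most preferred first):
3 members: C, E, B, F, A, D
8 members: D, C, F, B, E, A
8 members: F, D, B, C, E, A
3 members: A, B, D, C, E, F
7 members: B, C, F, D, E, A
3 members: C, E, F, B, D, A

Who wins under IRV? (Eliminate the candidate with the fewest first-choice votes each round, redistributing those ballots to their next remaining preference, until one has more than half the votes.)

Round 1: A 3, B 7, C 6, D 8, E 0, F 8. E eliminated.
Round 2: A 3, B 7, C 6, D 8, F 8. A eliminated.
Round 3: B 10, C 6, D 8, F 8. C eliminated.
Round 4: B 13, D 8, F 11. D eliminated.
Round 5: B 13, F 19. F has a majority (≥17).

F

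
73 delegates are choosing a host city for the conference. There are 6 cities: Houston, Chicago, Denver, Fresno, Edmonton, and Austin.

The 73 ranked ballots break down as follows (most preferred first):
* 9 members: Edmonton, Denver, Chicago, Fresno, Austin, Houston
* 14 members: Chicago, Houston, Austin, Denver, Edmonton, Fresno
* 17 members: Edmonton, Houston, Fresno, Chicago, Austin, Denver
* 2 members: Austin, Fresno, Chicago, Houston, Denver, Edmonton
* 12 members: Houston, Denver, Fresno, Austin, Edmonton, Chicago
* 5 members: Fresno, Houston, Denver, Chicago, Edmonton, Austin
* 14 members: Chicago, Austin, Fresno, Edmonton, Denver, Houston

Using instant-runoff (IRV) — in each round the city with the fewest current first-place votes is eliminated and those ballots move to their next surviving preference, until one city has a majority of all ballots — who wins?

Edmonton

Round 1: Houston 12, Chicago 28, Denver 0, Fresno 5, Edmonton 26, Austin 2. Denver eliminated.
Round 2: Houston 12, Chicago 28, Fresno 5, Edmonton 26, Austin 2. Austin eliminated.
Round 3: Houston 12, Chicago 28, Fresno 7, Edmonton 26. Fresno eliminated.
Round 4: Houston 17, Chicago 30, Edmonton 26. Houston eliminated.
Round 5: Chicago 35, Edmonton 38. Edmonton has a majority (≥37).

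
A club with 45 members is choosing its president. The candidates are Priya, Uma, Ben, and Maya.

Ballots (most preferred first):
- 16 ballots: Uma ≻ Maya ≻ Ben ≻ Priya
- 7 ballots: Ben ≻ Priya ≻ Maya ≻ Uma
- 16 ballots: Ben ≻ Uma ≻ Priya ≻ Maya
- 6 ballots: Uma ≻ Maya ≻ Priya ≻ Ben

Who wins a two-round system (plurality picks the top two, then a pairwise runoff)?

Round 1 first-place votes: Priya 0, Uma 22, Ben 23, Maya 0. Ben and Uma advance.
Runoff: Ben is ranked above Uma on 23 ballots, Uma above Ben on 22.

Ben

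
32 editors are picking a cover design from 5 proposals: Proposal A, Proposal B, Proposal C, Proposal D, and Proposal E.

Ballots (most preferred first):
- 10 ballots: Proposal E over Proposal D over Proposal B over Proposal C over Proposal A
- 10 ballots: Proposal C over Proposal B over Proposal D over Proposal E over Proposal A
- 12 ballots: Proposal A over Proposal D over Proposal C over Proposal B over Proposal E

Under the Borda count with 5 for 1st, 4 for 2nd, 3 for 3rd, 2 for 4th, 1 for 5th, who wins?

Proposal A: 10×1 + 10×1 + 12×5 = 80
Proposal B: 10×3 + 10×4 + 12×2 = 94
Proposal C: 10×2 + 10×5 + 12×3 = 106
Proposal D: 10×4 + 10×3 + 12×4 = 118
Proposal E: 10×5 + 10×2 + 12×1 = 82

Proposal D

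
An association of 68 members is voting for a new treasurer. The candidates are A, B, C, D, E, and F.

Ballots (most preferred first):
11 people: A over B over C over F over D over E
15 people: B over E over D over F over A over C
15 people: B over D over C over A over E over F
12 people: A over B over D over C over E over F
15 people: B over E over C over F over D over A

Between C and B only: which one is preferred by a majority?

B

C is ranked above B on 0 ballots; B above C on 68.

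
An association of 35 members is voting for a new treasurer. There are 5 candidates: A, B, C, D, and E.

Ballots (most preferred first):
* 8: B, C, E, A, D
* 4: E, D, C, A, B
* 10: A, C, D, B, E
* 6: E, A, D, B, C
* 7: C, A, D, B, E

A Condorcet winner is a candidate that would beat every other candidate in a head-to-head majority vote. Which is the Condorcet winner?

C

C vs A: 19–16
C vs B: 21–14
C vs D: 25–10
C vs E: 25–10
C beats every other candidate.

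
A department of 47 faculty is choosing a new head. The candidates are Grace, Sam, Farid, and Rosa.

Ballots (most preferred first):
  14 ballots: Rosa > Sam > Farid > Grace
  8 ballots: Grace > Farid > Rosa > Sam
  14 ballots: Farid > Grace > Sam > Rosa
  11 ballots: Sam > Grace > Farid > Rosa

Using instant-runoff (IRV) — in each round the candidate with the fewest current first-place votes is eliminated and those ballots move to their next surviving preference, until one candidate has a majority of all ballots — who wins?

Farid

Round 1: Grace 8, Sam 11, Farid 14, Rosa 14. Grace eliminated.
Round 2: Sam 11, Farid 22, Rosa 14. Sam eliminated.
Round 3: Farid 33, Rosa 14. Farid has a majority (≥24).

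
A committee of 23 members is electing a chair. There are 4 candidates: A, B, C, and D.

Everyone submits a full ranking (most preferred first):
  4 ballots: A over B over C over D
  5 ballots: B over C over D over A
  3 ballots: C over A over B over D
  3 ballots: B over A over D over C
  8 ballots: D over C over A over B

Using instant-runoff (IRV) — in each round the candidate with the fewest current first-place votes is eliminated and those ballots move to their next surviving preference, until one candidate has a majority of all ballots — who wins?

B

Round 1: A 4, B 8, C 3, D 8. C eliminated.
Round 2: A 7, B 8, D 8. A eliminated.
Round 3: B 15, D 8. B has a majority (≥12).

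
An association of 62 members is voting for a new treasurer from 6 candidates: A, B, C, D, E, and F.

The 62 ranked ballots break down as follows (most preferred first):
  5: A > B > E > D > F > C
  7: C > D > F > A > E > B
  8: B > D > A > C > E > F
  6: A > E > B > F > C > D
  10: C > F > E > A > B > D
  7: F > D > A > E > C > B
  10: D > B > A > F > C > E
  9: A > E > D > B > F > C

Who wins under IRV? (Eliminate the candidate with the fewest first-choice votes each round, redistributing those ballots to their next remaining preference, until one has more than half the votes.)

Round 1: A 20, B 8, C 17, D 10, E 0, F 7. E eliminated.
Round 2: A 20, B 8, C 17, D 10, F 7. F eliminated.
Round 3: A 20, B 8, C 17, D 17. B eliminated.
Round 4: A 20, C 17, D 25. C eliminated.
Round 5: A 30, D 32. D has a majority (≥32).

D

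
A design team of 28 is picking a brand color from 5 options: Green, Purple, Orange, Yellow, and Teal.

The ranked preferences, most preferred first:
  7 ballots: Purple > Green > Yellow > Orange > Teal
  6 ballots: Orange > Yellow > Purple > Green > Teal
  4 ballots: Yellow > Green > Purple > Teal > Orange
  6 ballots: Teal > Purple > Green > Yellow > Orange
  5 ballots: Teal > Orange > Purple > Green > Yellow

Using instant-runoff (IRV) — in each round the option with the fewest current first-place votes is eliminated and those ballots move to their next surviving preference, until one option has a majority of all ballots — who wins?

Round 1: Green 0, Purple 7, Orange 6, Yellow 4, Teal 11. Green eliminated.
Round 2: Purple 7, Orange 6, Yellow 4, Teal 11. Yellow eliminated.
Round 3: Purple 11, Orange 6, Teal 11. Orange eliminated.
Round 4: Purple 17, Teal 11. Purple has a majority (≥15).

Purple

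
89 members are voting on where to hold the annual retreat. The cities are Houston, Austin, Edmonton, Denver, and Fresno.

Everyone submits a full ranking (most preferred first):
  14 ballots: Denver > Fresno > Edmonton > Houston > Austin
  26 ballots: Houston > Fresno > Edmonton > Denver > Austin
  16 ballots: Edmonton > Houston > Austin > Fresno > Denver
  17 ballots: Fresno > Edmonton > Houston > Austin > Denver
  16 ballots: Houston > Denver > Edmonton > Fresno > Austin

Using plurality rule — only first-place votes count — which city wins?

Houston

First-place votes: Houston 42, Austin 0, Edmonton 16, Denver 14, Fresno 17.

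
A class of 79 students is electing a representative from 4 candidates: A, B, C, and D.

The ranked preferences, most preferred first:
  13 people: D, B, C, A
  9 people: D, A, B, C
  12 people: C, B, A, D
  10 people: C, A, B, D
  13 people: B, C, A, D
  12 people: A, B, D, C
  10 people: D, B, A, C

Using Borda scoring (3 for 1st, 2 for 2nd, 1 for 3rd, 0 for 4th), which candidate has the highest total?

B

A: 13×0 + 9×2 + 12×1 + 10×2 + 13×1 + 12×3 + 10×1 = 109
B: 13×2 + 9×1 + 12×2 + 10×1 + 13×3 + 12×2 + 10×2 = 152
C: 13×1 + 9×0 + 12×3 + 10×3 + 13×2 + 12×0 + 10×0 = 105
D: 13×3 + 9×3 + 12×0 + 10×0 + 13×0 + 12×1 + 10×3 = 108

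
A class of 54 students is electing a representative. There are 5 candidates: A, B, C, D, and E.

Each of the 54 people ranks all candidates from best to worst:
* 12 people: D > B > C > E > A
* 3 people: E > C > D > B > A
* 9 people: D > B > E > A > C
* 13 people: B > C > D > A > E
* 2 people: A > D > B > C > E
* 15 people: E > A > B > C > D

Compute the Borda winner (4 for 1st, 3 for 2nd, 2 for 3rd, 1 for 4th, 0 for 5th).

B

A: 12×0 + 3×0 + 9×1 + 13×1 + 2×4 + 15×3 = 75
B: 12×3 + 3×1 + 9×3 + 13×4 + 2×2 + 15×2 = 152
C: 12×2 + 3×3 + 9×0 + 13×3 + 2×1 + 15×1 = 89
D: 12×4 + 3×2 + 9×4 + 13×2 + 2×3 + 15×0 = 122
E: 12×1 + 3×4 + 9×2 + 13×0 + 2×0 + 15×4 = 102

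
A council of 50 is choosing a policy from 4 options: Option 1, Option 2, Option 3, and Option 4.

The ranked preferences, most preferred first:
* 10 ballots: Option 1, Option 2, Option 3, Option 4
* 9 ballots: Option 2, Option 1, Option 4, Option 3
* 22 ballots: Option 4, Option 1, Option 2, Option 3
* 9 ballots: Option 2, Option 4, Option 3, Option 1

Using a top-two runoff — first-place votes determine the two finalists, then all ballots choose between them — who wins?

Round 1 first-place votes: Option 1 10, Option 2 18, Option 3 0, Option 4 22. Option 4 and Option 2 advance.
Runoff: Option 4 is ranked above Option 2 on 22 ballots, Option 2 above Option 4 on 28.

Option 2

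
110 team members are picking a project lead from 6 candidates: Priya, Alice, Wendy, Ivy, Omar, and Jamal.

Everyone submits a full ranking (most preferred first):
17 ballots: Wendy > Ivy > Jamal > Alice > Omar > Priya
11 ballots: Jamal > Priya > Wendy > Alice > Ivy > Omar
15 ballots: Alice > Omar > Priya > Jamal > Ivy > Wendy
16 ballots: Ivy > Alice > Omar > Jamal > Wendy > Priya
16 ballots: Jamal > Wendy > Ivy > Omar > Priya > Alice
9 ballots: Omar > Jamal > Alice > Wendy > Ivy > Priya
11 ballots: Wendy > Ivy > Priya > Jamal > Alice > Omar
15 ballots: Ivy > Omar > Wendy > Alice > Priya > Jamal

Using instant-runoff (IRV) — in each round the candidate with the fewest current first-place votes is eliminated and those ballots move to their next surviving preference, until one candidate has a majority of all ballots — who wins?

Round 1: Priya 0, Alice 15, Wendy 28, Ivy 31, Omar 9, Jamal 27. Priya eliminated.
Round 2: Alice 15, Wendy 28, Ivy 31, Omar 9, Jamal 27. Omar eliminated.
Round 3: Alice 15, Wendy 28, Ivy 31, Jamal 36. Alice eliminated.
Round 4: Wendy 28, Ivy 31, Jamal 51. Wendy eliminated.
Round 5: Ivy 59, Jamal 51. Ivy has a majority (≥56).

Ivy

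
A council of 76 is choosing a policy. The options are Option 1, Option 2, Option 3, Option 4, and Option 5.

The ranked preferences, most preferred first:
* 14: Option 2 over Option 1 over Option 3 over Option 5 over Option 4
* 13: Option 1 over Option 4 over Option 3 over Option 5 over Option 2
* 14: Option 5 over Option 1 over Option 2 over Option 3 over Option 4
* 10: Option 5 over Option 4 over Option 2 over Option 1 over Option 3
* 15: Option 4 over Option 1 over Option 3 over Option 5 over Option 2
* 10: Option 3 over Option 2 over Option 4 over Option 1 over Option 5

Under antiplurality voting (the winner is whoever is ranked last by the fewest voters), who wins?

Last-place votes: Option 1 0, Option 2 28, Option 3 10, Option 4 28, Option 5 10.

Option 1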